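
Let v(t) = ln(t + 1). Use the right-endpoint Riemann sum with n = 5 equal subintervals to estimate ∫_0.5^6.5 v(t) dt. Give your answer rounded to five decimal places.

9.40671

Δt = (6.5 − 0.5)/5 = 1.2.
Right endpoints: 1.7, 2.9, 4.1, 5.3, 6.5.
v(1.7) ≈ 0.99325, v(2.9) ≈ 1.36098, v(4.1) ≈ 1.62924, v(5.3) ≈ 1.84055, v(6.5) ≈ 2.01490.
Sum = Δt · [v(1.7) + v(2.9) + v(4.1) + v(5.3) + v(6.5)].
Sum ≈ 9.40671.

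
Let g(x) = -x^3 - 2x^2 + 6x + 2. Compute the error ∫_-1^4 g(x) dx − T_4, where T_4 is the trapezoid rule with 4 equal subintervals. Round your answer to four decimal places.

8.4635

Exact integral: ∫_-1^4 g(x) dx ≈ -52.083333.
T_4 = -60.546875.
Error ≈ -52.083333 − (-60.546875) ≈ 8.4635.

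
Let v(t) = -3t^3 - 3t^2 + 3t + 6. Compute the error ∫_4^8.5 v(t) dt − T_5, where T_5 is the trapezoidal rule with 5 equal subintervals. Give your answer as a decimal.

Exact integral: ∫_4^8.5 v(t) dt = -4161.796875.
T_5 = -4197.79125.
Error = -4161.796875 − (-4197.79125) = 35.994375.

35.994375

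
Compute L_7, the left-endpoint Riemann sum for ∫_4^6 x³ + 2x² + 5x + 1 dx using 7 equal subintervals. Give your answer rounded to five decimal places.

Δx = (6 − 4)/7 = 2/7.
Left endpoints: 4, 30/7, 32/7, 34/7, 36/7, 38/7, 40/7.
f(4) = 117, f(30/7) = 47293/343, f(32/7) = 55287/343, f(34/7) = 64161/343, f(36/7) = 73963/343, f(38/7) = 84741/343, f(40/7) = 96543/343.
Sum = Δx · [f(4) + f(30/7) + f(32/7) + ...].
Sum ≈ 384.93878.

384.93878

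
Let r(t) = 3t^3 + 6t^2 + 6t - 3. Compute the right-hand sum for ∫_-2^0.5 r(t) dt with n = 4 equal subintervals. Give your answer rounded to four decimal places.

-9.3018

Δt = (0.5 − (-2))/4 = 0.625.
Right endpoints: -1.375, -0.75, -0.125, 0.5.
r(-1.375) = -3945/512, r(-0.75) = -5.390625, r(-0.125) = -1875/512, r(0.5) = 1.875.
Sum = Δt · [r(-1.375) + r(-0.75) + r(-0.125) + r(0.5)].
Sum ≈ -9.3018.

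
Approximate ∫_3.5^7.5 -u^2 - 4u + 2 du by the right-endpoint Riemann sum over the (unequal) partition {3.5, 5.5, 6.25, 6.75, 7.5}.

-245.515625

Subinterval widths: 2, 0.75, 0.5, 0.75.
Right endpoints: 5.5, 6.25, 6.75, 7.5.
f(5.5) = -50.25, f(6.25) = -62.0625, f(6.75) = -70.5625, f(7.5) = -84.25.
Sum = Σ Δu_i · f(u_i).
Sum = -245.515625.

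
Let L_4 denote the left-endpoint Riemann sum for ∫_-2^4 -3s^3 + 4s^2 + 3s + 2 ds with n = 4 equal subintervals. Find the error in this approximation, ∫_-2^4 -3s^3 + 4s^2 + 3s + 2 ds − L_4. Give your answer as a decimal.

-101.25

Exact integral: ∫_-2^4 f(s) ds = -54.
L_4 = 47.25.
Error = -54 − 47.25 = -101.25.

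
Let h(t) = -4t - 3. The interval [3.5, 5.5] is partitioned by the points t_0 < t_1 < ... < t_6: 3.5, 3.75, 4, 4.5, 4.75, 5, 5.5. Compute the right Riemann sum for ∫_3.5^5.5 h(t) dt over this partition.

Subinterval widths: 0.25, 0.25, 0.5, 0.25, 0.25, 0.5.
Right endpoints: 3.75, 4, 4.5, 4.75, 5, 5.5.
h(3.75) = -18, h(4) = -19, h(4.5) = -21, h(4.75) = -22, h(5) = -23, h(5.5) = -25.
Sum = Σ Δt_i · h(t_i).
Sum = -43.5.

-43.5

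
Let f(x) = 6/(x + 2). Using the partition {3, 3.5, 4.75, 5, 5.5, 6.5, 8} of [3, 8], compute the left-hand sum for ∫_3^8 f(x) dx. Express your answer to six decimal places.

4.473254

Subinterval widths: 0.5, 1.25, 0.25, 0.5, 1, 1.5.
Left endpoints: 3, 3.5, 4.75, 5, 5.5, 6.5.
f(3) = 1.2, f(3.5) = 12/11, f(4.75) = 8/9, f(5) = 6/7, f(5.5) = 0.8, f(6.5) = 12/17.
Sum = Σ Δx_i · f(x_i).
Sum ≈ 4.473254.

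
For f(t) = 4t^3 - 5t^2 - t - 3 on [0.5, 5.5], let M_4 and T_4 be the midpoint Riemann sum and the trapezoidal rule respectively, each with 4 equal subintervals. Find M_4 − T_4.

M_4 = 587.734375.
T_4 = 648.28125.
M_4 − T_4 = -60.546875.

-60.546875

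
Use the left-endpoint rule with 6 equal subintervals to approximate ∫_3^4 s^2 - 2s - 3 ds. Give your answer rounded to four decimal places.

Δs = (4 − 3)/6 = 1/6.
Left endpoints: 3, 19/6, 10/3, 3.5, 11/3, 23/6.
f(3) = 0, f(19/6) = 25/36, f(10/3) = 13/9, f(3.5) = 2.25, f(11/3) = 28/9, f(23/6) = 145/36.
Sum = Δs · [f(3) + f(19/6) + f(10/3) + ...].
Sum ≈ 1.9213.

1.9213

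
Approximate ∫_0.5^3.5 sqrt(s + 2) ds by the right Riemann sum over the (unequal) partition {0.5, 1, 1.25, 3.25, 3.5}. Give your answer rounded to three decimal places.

Subinterval widths: 0.5, 0.25, 2, 0.25.
Right endpoints: 1, 1.25, 3.25, 3.5.
f(1) ≈ 1.732, f(1.25) ≈ 1.803, f(3.25) ≈ 2.291, f(3.5) ≈ 2.345.
Sum = Σ Δs_i · f(s_i).
Sum ≈ 6.486.

6.486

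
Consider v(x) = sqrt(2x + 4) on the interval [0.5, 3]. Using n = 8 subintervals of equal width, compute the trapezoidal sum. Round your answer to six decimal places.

Δx = (3 − 0.5)/8 = 0.3125.
v(0.5) ≈ 2.236068, v(0.8125) ≈ 2.371708, v(1.125) ≈ 2.500000, v(1.4375) ≈ 2.622022, v(1.75) ≈ 2.738613, v(2.0625) ≈ 2.850439, v(2.375) ≈ 2.958040, v(2.6875) ≈ 3.061862, v(3) ≈ 3.162278.
T_8 = (Δx/2)·[v(x_0) + 2v(x_1) + ... + 2v(x_{7}) + v(x_8)].
Sum ≈ 6.813080.

6.813080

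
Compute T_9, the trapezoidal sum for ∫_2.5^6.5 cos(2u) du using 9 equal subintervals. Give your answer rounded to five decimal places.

Δu = (6.5 − 2.5)/9 = 4/9.
f(2.5) ≈ 0.28366, f(53/18) ≈ 0.92327, f(61/18) ≈ 0.88016, f(23/6) ≈ 0.18622, f(77/18) ≈ -0.64542, f(85/18) ≈ -0.99981, f(31/6) ≈ -0.61489, f(101/18) ≈ 0.22471, f(109/18) ≈ 0.89815, f(6.5) ≈ 0.90745.
T_9 = (Δu/2)·[f(u_0) + 2f(u_1) + ... + 2f(u_{8}) + f(u_9)].
Sum ≈ 0.64353.

0.64353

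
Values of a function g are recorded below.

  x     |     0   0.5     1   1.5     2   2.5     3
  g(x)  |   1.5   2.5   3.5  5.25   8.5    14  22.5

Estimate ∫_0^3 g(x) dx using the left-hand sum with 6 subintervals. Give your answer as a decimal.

17.625

Δx = 0.5.
Sum = 0.5·[1.5 + 2.5 + 3.5 + 5.25 + 8.5 + 14] = 17.625.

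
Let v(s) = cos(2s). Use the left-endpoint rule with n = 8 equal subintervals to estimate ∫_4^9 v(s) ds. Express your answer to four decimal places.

-1.0056

Δs = (9 − 4)/8 = 0.625.
Left endpoints: 4, 4.625, 5.25, 5.875, 6.5, 7.125, 7.75, 8.375.
v(4) ≈ -0.1455, v(4.625) ≈ -0.9848, v(5.25) ≈ -0.4755, v(5.875) ≈ 0.6849, v(6.5) ≈ 0.9074, v(7.125) ≈ -0.1126, v(7.75) ≈ -0.9785, v(8.375) ≈ -0.5045.
Sum = Δs · [v(4) + v(4.625) + v(5.25) + ...].
Sum ≈ -1.0056.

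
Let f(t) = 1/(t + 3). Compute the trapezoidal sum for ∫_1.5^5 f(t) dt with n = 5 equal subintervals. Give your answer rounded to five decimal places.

Δt = (5 − 1.5)/5 = 0.7.
f(1.5) = 2/9, f(2.2) = 5/26, f(2.9) = 10/59, f(3.6) = 5/33, f(4.3) = 10/73, f(5) = 0.125.
T_5 = (Δt/2)·[f(t_0) + 2f(t_1) + ... + 2f(t_{4}) + f(t_5)].
Sum ≈ 0.57674.

0.57674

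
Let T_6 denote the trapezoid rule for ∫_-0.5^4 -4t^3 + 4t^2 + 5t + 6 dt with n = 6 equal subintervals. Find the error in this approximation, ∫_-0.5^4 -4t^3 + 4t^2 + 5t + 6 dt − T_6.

Exact integral: ∫_-0.5^4 f(t) dt = -104.0625.
T_6 = -111.234375.
Error = -104.0625 − (-111.234375) = 7.171875.

7.171875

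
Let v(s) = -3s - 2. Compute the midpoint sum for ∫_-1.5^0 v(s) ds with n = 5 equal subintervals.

0.375

Δs = (0 − (-1.5))/5 = 0.3.
Midpoints: -1.35, -1.05, -0.75, -0.45, -0.15.
v(-1.35) = 2.05, v(-1.05) = 1.15, v(-0.75) = 0.25, v(-0.45) = -0.65, v(-0.15) = -1.55.
Sum = Δs · [v(-1.35) + v(-1.05) + v(-0.75) + v(-0.45) + v(-0.15)].
Sum = 0.375.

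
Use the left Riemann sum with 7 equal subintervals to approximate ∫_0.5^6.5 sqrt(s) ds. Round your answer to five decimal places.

9.99242

Δs = (6.5 − 0.5)/7 = 6/7.
Left endpoints: 0.5, 19/14, 31/14, 43/14, 55/14, 67/14, 79/14.
f(0.5) ≈ 0.70711, f(19/14) ≈ 1.16496, f(31/14) ≈ 1.48805, f(43/14) ≈ 1.75255, f(55/14) ≈ 1.98206, f(67/14) ≈ 2.18763, f(79/14) ≈ 2.37547.
Sum = Δs · [f(0.5) + f(19/14) + f(31/14) + ...].
Sum ≈ 9.99242.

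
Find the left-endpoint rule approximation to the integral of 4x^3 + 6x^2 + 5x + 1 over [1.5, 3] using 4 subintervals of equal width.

116.00390625

Δx = (3 − 1.5)/4 = 0.375.
Left endpoints: 1.5, 1.875, 2.25, 2.625.
f(1.5) = 35.5, f(1.875) = 57.8359375, f(2.25) = 88.1875, f(2.625) = 127.8203125.
Sum = Δx · [f(1.5) + f(1.875) + f(2.25) + f(2.625)].
Sum = 116.00390625.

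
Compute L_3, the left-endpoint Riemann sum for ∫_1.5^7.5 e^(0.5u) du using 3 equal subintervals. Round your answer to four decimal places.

Δu = (7.5 − 1.5)/3 = 2.
Left endpoints: 1.5, 3.5, 5.5.
f(1.5) ≈ 2.1170, f(3.5) ≈ 5.7546, f(5.5) ≈ 15.6426.
Sum = Δu · [f(1.5) + f(3.5) + f(5.5)].
Sum ≈ 47.0285.

47.0285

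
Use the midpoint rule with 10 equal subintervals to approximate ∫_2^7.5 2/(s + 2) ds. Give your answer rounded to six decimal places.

Δs = (7.5 − 2)/10 = 0.55.
Midpoints: 2.275, 2.825, 3.375, 3.925, 4.475, 5.025, 5.575, 6.125, 6.675, 7.225.
f(2.275) = 80/171, f(2.825) = 80/193, f(3.375) = 16/43, f(3.925) = 80/237, f(4.475) = 80/259, f(5.025) = 80/281, f(5.575) = 80/303, f(6.125) = 16/65, f(6.675) = 80/347, f(7.225) = 80/369.
Sum = Δs · [f(2.275) + f(2.825) + f(3.375) + ...].
Sum ≈ 1.728704.

1.728704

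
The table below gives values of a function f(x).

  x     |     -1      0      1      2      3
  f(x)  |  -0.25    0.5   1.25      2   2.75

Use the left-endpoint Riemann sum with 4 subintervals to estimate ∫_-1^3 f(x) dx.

3.5

Δx = 1.
Sum = 1·[(-0.25) + 0.5 + 1.25 + 2] = 3.5.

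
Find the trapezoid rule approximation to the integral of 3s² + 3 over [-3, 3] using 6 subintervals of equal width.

75

Δs = (3 − (-3))/6 = 1.
f(-3) = 30, f(-2) = 15, f(-1) = 6, f(0) = 3, f(1) = 6, f(2) = 15, f(3) = 30.
T_6 = (Δs/2)·[f(s_0) + 2f(s_1) + ... + 2f(s_{5}) + f(s_6)].
Sum = 75.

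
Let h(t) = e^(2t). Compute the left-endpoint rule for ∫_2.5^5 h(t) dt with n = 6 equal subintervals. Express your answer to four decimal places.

Δt = (5 − 2.5)/6 = 5/12.
Left endpoints: 2.5, 35/12, 10/3, 3.75, 25/6, 55/12.
h(2.5) ≈ 148.4132, h(35/12) ≈ 341.4951, h(10/3) ≈ 785.7720, h(3.75) ≈ 1808.0424, h(25/6) ≈ 4160.2620, h(55/12) ≈ 9572.6626.
Sum = Δt · [h(2.5) + h(35/12) + h(10/3) + ...].
Sum ≈ 7006.9364.

7006.9364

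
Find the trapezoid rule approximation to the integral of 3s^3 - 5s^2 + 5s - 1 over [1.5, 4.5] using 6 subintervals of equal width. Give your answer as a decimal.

Δs = (4.5 − 1.5)/6 = 0.5.
f(1.5) = 5.375, f(2) = 13, f(2.5) = 27.125, f(3) = 50, f(3.5) = 83.875, f(4) = 131, f(4.5) = 193.625.
T_6 = (Δs/2)·[f(s_0) + 2f(s_1) + ... + 2f(s_{5}) + f(s_6)].
Sum = 202.25.

202.25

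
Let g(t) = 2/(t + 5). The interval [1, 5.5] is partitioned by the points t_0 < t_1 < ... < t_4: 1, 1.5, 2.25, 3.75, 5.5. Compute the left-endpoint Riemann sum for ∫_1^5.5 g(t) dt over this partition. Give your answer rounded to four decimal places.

Subinterval widths: 0.5, 0.75, 1.5, 1.75.
Left endpoints: 1, 1.5, 2.25, 3.75.
g(1) = 1/3, g(1.5) = 4/13, g(2.25) = 8/29, g(3.75) = 8/35.
Sum = Σ Δt_i · g(t_i).
Sum ≈ 1.2112.

1.2112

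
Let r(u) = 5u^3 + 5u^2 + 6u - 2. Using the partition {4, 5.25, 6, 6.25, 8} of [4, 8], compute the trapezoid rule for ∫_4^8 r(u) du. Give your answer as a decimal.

Subinterval widths: 1.25, 0.75, 0.25, 1.75.
r(4) = 422, r(5.25) = 890.828125, r(6) = 1294, r(6.25) = 1451.515625, r(8) = 2926.
On each subinterval the trapezoid contributes (Δu_i/2)·[r(u_{i-1}) + r(u_i)].
Sum = 5813.34375.

5813.34375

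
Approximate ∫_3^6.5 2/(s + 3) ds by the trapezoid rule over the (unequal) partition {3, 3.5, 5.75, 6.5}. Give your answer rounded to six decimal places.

Subinterval widths: 0.5, 2.25, 0.75.
f(3) = 1/3, f(3.5) = 4/13, f(5.75) = 8/35, f(6.5) = 4/19.
On each subinterval the trapezoid contributes (Δs_i/2)·[f(s_{i-1}) + f(s_i)].
Sum ≈ 0.928215.

0.928215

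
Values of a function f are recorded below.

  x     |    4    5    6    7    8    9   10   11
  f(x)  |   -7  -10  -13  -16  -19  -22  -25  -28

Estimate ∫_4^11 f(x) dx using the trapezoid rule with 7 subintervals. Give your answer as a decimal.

Δx = 1.
T_7 = (1/2)·[(-7) + 2·(-10) + 2·(-13) + 2·(-16) + 2·(-19) + 2·(-22) + 2·(-25) + (-28)] = -122.5.

-122.5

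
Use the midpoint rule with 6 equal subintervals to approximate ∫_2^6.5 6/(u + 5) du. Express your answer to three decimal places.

Δu = (6.5 − 2)/6 = 0.75.
Midpoints: 2.375, 3.125, 3.875, 4.625, 5.375, 6.125.
f(2.375) = 48/59, f(3.125) = 48/65, f(3.875) = 48/71, f(4.625) = 48/77, f(5.375) = 48/83, f(6.125) = 48/89.
Sum = Δu · [f(2.375) + f(3.125) + f(3.875) + ...].
Sum ≈ 2.977.

2.977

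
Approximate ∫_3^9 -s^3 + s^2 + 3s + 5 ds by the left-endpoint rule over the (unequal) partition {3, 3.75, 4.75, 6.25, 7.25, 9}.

-832.87890625

Subinterval widths: 0.75, 1, 1.5, 1, 1.75.
Left endpoints: 3, 3.75, 4.75, 6.25, 7.25.
f(3) = -4, f(3.75) = -22.421875, f(4.75) = -65.359375, f(6.25) = -181.328125, f(7.25) = -301.765625.
Sum = Σ Δs_i · f(s_i).
Sum = -832.87890625.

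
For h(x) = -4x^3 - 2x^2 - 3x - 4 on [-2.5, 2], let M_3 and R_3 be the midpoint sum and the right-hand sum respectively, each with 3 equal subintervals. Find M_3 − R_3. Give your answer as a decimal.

M_3 = -8.15625.
R_3 = -83.25.
M_3 − R_3 = 75.09375.

75.09375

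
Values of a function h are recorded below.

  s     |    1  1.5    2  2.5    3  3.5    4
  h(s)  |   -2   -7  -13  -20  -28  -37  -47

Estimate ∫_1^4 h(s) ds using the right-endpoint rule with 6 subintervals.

Δs = 0.5.
Sum = 0.5·[(-7) + (-13) + (-20) + (-28) + (-37) + (-47)] = -76.

-76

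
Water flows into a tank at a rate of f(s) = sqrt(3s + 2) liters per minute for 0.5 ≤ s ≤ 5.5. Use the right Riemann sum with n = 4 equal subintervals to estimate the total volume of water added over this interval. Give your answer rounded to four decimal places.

17.6887

Δs = (5.5 − 0.5)/4 = 1.25.
Right endpoints: 1.75, 3, 4.25, 5.5.
f(1.75) ≈ 2.6926, f(3) ≈ 3.3166, f(4.25) ≈ 3.8406, f(5.5) ≈ 4.3012.
Sum = Δs · [f(1.75) + f(3) + f(4.25) + f(5.5)].
Sum ≈ 17.6887.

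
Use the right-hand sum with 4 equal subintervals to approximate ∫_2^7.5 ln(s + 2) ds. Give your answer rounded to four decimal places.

Δs = (7.5 − 2)/4 = 1.375.
Right endpoints: 3.375, 4.75, 6.125, 7.5.
f(3.375) ≈ 1.6818, f(4.75) ≈ 1.9095, f(6.125) ≈ 2.0949, f(7.5) ≈ 2.2513.
Sum = Δs · [f(3.375) + f(4.75) + f(6.125) + f(7.5)].
Sum ≈ 10.9141.

10.9141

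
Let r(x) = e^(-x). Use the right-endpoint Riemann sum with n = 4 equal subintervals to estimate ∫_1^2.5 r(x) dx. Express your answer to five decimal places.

0.23555

Δx = (2.5 − 1)/4 = 0.375.
Right endpoints: 1.375, 1.75, 2.125, 2.5.
r(1.375) ≈ 0.25284, r(1.75) ≈ 0.17377, r(2.125) ≈ 0.11943, r(2.5) ≈ 0.08208.
Sum = Δx · [r(1.375) + r(1.75) + r(2.125) + r(2.5)].
Sum ≈ 0.23555.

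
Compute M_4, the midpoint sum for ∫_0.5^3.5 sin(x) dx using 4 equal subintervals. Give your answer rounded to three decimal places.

Δx = (3.5 − 0.5)/4 = 0.75.
Midpoints: 0.875, 1.625, 2.375, 3.125.
f(0.875) ≈ 0.768, f(1.625) ≈ 0.999, f(2.375) ≈ 0.694, f(3.125) ≈ 0.017.
Sum = Δx · [f(0.875) + f(1.625) + f(2.375) + f(3.125)].
Sum ≈ 1.857.

1.857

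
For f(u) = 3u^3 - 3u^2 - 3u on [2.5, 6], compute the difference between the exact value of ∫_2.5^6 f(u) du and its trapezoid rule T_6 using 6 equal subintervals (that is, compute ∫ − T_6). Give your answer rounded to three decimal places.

Exact integral: ∫_2.5^6 f(u) du = 697.703125.
T_6 ≈ 704.70009.
Error ≈ 697.703125 − 704.70009 ≈ -6.997.

-6.997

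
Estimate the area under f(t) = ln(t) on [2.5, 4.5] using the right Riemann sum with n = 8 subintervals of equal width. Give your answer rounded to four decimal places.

Δt = (4.5 − 2.5)/8 = 0.25.
Right endpoints: 2.75, 3, 3.25, 3.5, 3.75, 4, 4.25, 4.5.
f(2.75) ≈ 1.0116, f(3) ≈ 1.0986, f(3.25) ≈ 1.1787, f(3.5) ≈ 1.2528, f(3.75) ≈ 1.3218, f(4) ≈ 1.3863, f(4.25) ≈ 1.4469, f(4.5) ≈ 1.5041.
Sum = Δt · [f(2.75) + f(3) + f(3.25) + ...].
Sum ≈ 2.5502.

2.5502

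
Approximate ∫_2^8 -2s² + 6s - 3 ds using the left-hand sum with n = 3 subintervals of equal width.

Δs = (8 − 2)/3 = 2.
Left endpoints: 2, 4, 6.
f(2) = 1, f(4) = -11, f(6) = -39.
Sum = Δs · [f(2) + f(4) + f(6)].
Sum = -98.

-98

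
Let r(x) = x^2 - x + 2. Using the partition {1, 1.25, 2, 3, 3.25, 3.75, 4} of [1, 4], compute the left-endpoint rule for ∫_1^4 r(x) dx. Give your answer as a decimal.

15.96875

Subinterval widths: 0.25, 0.75, 1, 0.25, 0.5, 0.25.
Left endpoints: 1, 1.25, 2, 3, 3.25, 3.75.
r(1) = 2, r(1.25) = 2.3125, r(2) = 4, r(3) = 8, r(3.25) = 9.3125, r(3.75) = 12.3125.
Sum = Σ Δx_i · r(x_i).
Sum = 15.96875.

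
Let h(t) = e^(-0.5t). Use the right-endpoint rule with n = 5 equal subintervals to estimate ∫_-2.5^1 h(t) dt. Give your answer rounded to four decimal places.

4.8170

Δt = (1 − (-2.5))/5 = 0.7.
Right endpoints: -1.8, -1.1, -0.4, 0.3, 1.
h(-1.8) ≈ 2.4596, h(-1.1) ≈ 1.7333, h(-0.4) ≈ 1.2214, h(0.3) ≈ 0.8607, h(1) ≈ 0.6065.
Sum = Δt · [h(-1.8) + h(-1.1) + h(-0.4) + h(0.3) + h(1)].
Sum ≈ 4.8170.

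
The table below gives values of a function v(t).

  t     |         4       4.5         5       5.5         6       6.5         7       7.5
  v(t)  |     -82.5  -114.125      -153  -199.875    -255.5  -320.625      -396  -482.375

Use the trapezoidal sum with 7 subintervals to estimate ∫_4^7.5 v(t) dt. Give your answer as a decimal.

-860.78125

Δt = 0.5.
T_7 = (0.5/2)·[(-82.5) + 2·(-114.125) + 2·(-153) + 2·(-199.875) + 2·(-255.5) + 2·(-320.625) + 2·(-396) + (-482.375)] = -860.78125.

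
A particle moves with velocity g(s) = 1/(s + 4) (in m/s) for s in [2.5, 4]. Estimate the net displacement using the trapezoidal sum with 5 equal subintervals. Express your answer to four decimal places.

0.2077

Δs = (4 − 2.5)/5 = 0.3.
g(2.5) = 2/13, g(2.8) = 5/34, g(3.1) = 10/71, g(3.4) = 5/37, g(3.7) = 10/77, g(4) = 0.125.
T_5 = (Δs/2)·[g(s_0) + 2g(s_1) + ... + 2g(s_{4}) + g(s_5)].
Sum ≈ 0.2077.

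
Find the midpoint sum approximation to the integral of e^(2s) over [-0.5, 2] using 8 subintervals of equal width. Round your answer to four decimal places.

26.6788

Δs = (2 − (-0.5))/8 = 0.3125.
Midpoints: -0.34375, -0.03125, 0.28125, 0.59375, 0.90625, 1.21875, 1.53125, 1.84375.
f(-0.34375) ≈ 0.5028, f(-0.03125) ≈ 0.9394, f(0.28125) ≈ 1.7551, f(0.59375) ≈ 3.2789, f(0.90625) ≈ 6.1257, f(1.21875) ≈ 11.4444, f(1.53125) ≈ 21.3809, f(1.84375) ≈ 39.9449.
Sum = Δs · [f(-0.34375) + f(-0.03125) + f(0.28125) + ...].
Sum ≈ 26.6788.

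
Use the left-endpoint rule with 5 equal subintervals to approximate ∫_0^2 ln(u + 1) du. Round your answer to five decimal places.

1.06729

Δu = (2 − 0)/5 = 0.4.
Left endpoints: 0, 0.4, 0.8, 1.2, 1.6.
f(0) ≈ 0.00000, f(0.4) ≈ 0.33647, f(0.8) ≈ 0.58779, f(1.2) ≈ 0.78846, f(1.6) ≈ 0.95551.
Sum = Δu · [f(0) + f(0.4) + f(0.8) + f(1.2) + f(1.6)].
Sum ≈ 1.06729.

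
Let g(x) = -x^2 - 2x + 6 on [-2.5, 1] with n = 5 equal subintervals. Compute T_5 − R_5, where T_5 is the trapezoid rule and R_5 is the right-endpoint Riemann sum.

0.6125

T_5 = 20.4225.
R_5 = 19.81.
T_5 − R_5 = 0.6125.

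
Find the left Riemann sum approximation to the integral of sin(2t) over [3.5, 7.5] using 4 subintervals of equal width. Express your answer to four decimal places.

0.4893

Δt = (7.5 − 3.5)/4 = 1.
Left endpoints: 3.5, 4.5, 5.5, 6.5.
f(3.5) ≈ 0.6570, f(4.5) ≈ 0.4121, f(5.5) ≈ -1.0000, f(6.5) ≈ 0.4202.
Sum = Δt · [f(3.5) + f(4.5) + f(5.5) + f(6.5)].
Sum ≈ 0.4893.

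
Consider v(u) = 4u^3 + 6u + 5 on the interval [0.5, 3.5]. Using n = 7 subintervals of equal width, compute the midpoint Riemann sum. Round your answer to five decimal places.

Δu = (3.5 − 0.5)/7 = 3/7.
Midpoints: 5/7, 8/7, 11/7, 2, 17/7, 20/7, 23/7.
v(5/7) = 3685/343, v(8/7) = 6115/343, v(11/7) = 10273/343, v(2) = 49, v(17/7) = 26365/343, v(20/7) = 39595/343, v(23/7) = 57145/343.
Sum = Δu · [v(5/7) + v(8/7) + v(11/7) + ...].
Sum ≈ 199.89796.

199.89796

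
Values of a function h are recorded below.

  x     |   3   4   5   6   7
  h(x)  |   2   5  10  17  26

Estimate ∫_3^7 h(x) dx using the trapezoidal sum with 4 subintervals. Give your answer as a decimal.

Δx = 1.
T_4 = (1/2)·[2 + 2·5 + 2·10 + 2·17 + 26] = 46.

46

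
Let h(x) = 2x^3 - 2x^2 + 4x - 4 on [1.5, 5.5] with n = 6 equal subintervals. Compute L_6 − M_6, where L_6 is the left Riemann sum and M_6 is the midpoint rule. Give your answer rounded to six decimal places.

-86.888889

L_6 ≈ 296.62962963.
M_6 ≈ 383.51851852.
L_6 − M_6 ≈ -86.888889.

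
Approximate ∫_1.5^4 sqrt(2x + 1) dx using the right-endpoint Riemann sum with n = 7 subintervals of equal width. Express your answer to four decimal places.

Δx = (4 − 1.5)/7 = 5/14.
Right endpoints: 13/7, 31/14, 18/7, 41/14, 23/7, 51/14, 4.
f(13/7) ≈ 2.1712, f(31/14) ≈ 2.3299, f(18/7) ≈ 2.4785, f(41/14) ≈ 2.6186, f(23/7) ≈ 2.7516, f(51/14) ≈ 2.8785, f(4) ≈ 3.0000.
Sum = Δx · [f(13/7) + f(31/14) + f(18/7) + ...].
Sum ≈ 6.5101.

6.5101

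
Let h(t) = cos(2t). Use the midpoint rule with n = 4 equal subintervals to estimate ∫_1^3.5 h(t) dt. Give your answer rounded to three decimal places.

-0.135

Δt = (3.5 − 1)/4 = 0.625.
Midpoints: 1.3125, 1.9375, 2.5625, 3.1875.
h(1.3125) ≈ -0.870, h(1.9375) ≈ -0.743, h(2.5625) ≈ 0.401, h(3.1875) ≈ 0.996.
Sum = Δt · [h(1.3125) + h(1.9375) + h(2.5625) + h(3.1875)].
Sum ≈ -0.135.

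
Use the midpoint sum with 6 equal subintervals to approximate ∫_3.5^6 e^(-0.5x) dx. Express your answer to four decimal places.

Δx = (6 − 3.5)/6 = 5/12.
Midpoints: 89/24, 4.125, 109/24, 119/24, 5.375, 139/24.
f(89/24) ≈ 0.1566, f(4.125) ≈ 0.1271, f(109/24) ≈ 0.1032, f(119/24) ≈ 0.0838, f(5.375) ≈ 0.0681, f(139/24) ≈ 0.0553.
Sum = Δx · [f(89/24) + f(4.125) + f(109/24) + ...].
Sum ≈ 0.2475.

0.2475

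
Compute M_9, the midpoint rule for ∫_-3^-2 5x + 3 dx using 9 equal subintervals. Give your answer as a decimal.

-9.5

Δx = (-2 − (-3))/9 = 1/9.
Midpoints: -53/18, -17/6, -49/18, -47/18, -2.5, -43/18, -41/18, -13/6, -37/18.
f(-53/18) = -211/18, f(-17/6) = -67/6, f(-49/18) = -191/18, f(-47/18) = -181/18, f(-2.5) = -9.5, f(-43/18) = -161/18, f(-41/18) = -151/18, f(-13/6) = -47/6, f(-37/18) = -131/18.
Sum = Δx · [f(-53/18) + f(-17/6) + f(-49/18) + ...].
Sum = -9.5.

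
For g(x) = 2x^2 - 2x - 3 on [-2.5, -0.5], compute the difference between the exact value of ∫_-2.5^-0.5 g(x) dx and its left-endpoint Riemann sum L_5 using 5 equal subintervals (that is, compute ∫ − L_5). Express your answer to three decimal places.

Exact integral: ∫_-2.5^-0.5 g(x) dx ≈ 10.33333.
L_5 = 13.64.
Error ≈ 10.33333 − 13.64 ≈ -3.307.

-3.307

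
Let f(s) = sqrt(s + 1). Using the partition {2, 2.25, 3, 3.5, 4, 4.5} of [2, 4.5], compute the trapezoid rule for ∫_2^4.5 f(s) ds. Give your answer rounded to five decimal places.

Subinterval widths: 0.25, 0.75, 0.5, 0.5, 0.5.
f(2) ≈ 1.73205, f(2.25) ≈ 1.80278, f(3) ≈ 2.00000, f(3.5) ≈ 2.12132, f(4) ≈ 2.23607, f(4.5) ≈ 2.34521.
On each subinterval the trapezoid contributes (Δs_i/2)·[f(s_{i-1}) + f(s_i)].
Sum ≈ 5.13289.

5.13289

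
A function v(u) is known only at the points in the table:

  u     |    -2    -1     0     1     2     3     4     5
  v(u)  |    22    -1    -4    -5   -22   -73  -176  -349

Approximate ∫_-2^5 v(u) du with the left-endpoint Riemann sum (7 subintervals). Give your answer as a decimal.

-259

Δu = 1.
Sum = 1·[22 + (-1) + (-4) + (-5) + (-22) + (-73) + (-176)] = -259.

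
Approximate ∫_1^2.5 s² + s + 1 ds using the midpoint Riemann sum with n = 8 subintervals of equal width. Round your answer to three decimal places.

Δs = (2.5 − 1)/8 = 0.1875.
Midpoints: 1.09375, 1.28125, 1.46875, 1.65625, 1.84375, 2.03125, 2.21875, 2.40625.
f(1.09375) = 3369/1024, f(1.28125) = 4017/1024, f(1.46875) = 4737/1024, f(1.65625) = 5529/1024, f(1.84375) = 6393/1024, f(2.03125) = 7329/1024, f(2.21875) = 8337/1024, f(2.40625) = 9417/1024.
Sum = Δs · [f(1.09375) + f(1.28125) + f(1.46875) + ...].
Sum ≈ 8.996.

8.996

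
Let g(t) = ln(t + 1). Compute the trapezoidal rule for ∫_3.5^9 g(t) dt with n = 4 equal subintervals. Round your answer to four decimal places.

Δt = (9 − 3.5)/4 = 1.375.
g(3.5) ≈ 1.5041, g(4.875) ≈ 1.7707, g(6.25) ≈ 1.9810, g(7.625) ≈ 2.1547, g(9) ≈ 2.3026.
T_4 = (Δt/2)·[g(t_0) + 2g(t_1) + 2g(t_2) + 2g(t_3) + g(t_4)].
Sum ≈ 10.7383.

10.7383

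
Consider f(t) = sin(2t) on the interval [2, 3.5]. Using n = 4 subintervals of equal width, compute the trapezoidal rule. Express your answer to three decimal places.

-0.670

Δt = (3.5 − 2)/4 = 0.375.
f(2) ≈ -0.757, f(2.375) ≈ -0.999, f(2.75) ≈ -0.706, f(3.125) ≈ -0.033, f(3.5) ≈ 0.657.
T_4 = (Δt/2)·[f(t_0) + 2f(t_1) + 2f(t_2) + 2f(t_3) + f(t_4)].
Sum ≈ -0.670.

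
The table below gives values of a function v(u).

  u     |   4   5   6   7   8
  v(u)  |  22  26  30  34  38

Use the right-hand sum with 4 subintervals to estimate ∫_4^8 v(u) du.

128

Δu = 1.
Sum = 1·[26 + 30 + 34 + 38] = 128.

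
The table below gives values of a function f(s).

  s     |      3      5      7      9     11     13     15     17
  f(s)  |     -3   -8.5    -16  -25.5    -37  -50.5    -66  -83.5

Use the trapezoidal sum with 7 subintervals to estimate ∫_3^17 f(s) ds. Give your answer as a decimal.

-493.5

Δs = 2.
T_7 = (2/2)·[(-3) + 2·(-8.5) + 2·(-16) + 2·(-25.5) + 2·(-37) + 2·(-50.5) + 2·(-66) + (-83.5)] = -493.5.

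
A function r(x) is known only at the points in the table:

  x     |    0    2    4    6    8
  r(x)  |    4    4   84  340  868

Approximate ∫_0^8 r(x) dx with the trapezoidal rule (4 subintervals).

1728

Δx = 2.
T_4 = (2/2)·[4 + 2·4 + 2·84 + 2·340 + 868] = 1728.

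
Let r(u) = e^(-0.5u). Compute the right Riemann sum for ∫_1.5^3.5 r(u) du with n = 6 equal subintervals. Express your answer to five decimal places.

Δu = (3.5 − 1.5)/6 = 1/3.
Right endpoints: 11/6, 13/6, 2.5, 17/6, 19/6, 3.5.
r(11/6) ≈ 0.39985, r(13/6) ≈ 0.33847, r(2.5) ≈ 0.28650, r(17/6) ≈ 0.24252, r(19/6) ≈ 0.20529, r(3.5) ≈ 0.17377.
Sum = Δu · [r(11/6) + r(13/6) + r(2.5) + ...].
Sum ≈ 0.54880.

0.54880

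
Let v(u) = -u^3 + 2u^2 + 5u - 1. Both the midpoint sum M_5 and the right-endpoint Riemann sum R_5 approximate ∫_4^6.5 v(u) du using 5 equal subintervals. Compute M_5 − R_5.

M_5 = -178.0078125.
R_5 = -216.5625.
M_5 − R_5 = 38.5546875.

38.5546875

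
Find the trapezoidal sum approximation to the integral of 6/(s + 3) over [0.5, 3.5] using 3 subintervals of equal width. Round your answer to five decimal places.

Δs = (3.5 − 0.5)/3 = 1.
f(0.5) = 12/7, f(1.5) = 4/3, f(2.5) = 12/11, f(3.5) = 12/13.
T_3 = (Δs/2)·[f(s_0) + 2f(s_1) + 2f(s_2) + f(s_3)].
Sum ≈ 3.74292.

3.74292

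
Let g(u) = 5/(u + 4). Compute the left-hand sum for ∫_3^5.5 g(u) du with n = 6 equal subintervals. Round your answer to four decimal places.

1.5667

Δu = (5.5 − 3)/6 = 5/12.
Left endpoints: 3, 41/12, 23/6, 4.25, 14/3, 61/12.
g(3) = 5/7, g(41/12) = 60/89, g(23/6) = 30/47, g(4.25) = 20/33, g(14/3) = 15/26, g(61/12) = 60/109.
Sum = Δu · [g(3) + g(41/12) + g(23/6) + ...].
Sum ≈ 1.5667.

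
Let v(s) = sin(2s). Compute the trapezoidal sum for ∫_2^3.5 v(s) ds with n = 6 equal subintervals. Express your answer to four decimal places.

-0.6890

Δs = (3.5 − 2)/6 = 0.25.
v(2) ≈ -0.7568, v(2.25) ≈ -0.9775, v(2.5) ≈ -0.9589, v(2.75) ≈ -0.7055, v(3) ≈ -0.2794, v(3.25) ≈ 0.2151, v(3.5) ≈ 0.6570.
T_6 = (Δs/2)·[v(s_0) + 2v(s_1) + ... + 2v(s_{5}) + v(s_6)].
Sum ≈ -0.6890.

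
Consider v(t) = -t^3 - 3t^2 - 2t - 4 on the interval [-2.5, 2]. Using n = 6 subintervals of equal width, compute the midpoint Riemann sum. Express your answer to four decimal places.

-33.1348

Δt = (2 − (-2.5))/6 = 0.75.
Midpoints: -2.125, -1.375, -0.625, 0.125, 0.875, 1.625.
v(-2.125) = -1895/512, v(-1.375) = -2213/512, v(-0.625) = -1883/512, v(0.125) = -2201/512, v(0.875) = -4463/512, v(1.625) = -9965/512.
Sum = Δt · [v(-2.125) + v(-1.375) + v(-0.625) + ...].
Sum ≈ -33.1348.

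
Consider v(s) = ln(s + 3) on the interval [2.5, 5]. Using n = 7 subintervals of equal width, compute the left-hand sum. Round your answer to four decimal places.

4.6919

Δs = (5 − 2.5)/7 = 5/14.
Left endpoints: 2.5, 20/7, 45/14, 25/7, 55/14, 30/7, 65/14.
v(2.5) ≈ 1.7047, v(20/7) ≈ 1.7677, v(45/14) ≈ 1.8269, v(25/7) ≈ 1.8827, v(55/14) ≈ 1.9357, v(30/7) ≈ 1.9859, v(65/14) ≈ 2.0338.
Sum = Δs · [v(2.5) + v(20/7) + v(45/14) + ...].
Sum ≈ 4.6919.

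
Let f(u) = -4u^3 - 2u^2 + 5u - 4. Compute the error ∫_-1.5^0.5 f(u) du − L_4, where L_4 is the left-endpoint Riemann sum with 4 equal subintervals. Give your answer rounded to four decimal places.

-0.3333

Exact integral: ∫_-1.5^0.5 f(u) du ≈ -10.333333.
L_4 = -10.
Error ≈ -10.333333 − (-10) ≈ -0.3333.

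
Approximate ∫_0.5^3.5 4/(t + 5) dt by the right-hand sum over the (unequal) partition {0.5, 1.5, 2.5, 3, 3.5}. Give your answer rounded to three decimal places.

Subinterval widths: 1, 1, 0.5, 0.5.
Right endpoints: 1.5, 2.5, 3, 3.5.
f(1.5) = 8/13, f(2.5) = 8/15, f(3) = 0.5, f(3.5) = 8/17.
Sum = Σ Δt_i · f(t_i).
Sum ≈ 1.634.

1.634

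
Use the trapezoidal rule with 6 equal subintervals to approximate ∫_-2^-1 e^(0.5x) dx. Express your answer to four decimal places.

0.4776

Δx = (-1 − (-2))/6 = 1/6.
f(-2) ≈ 0.3679, f(-11/6) ≈ 0.3998, f(-5/3) ≈ 0.4346, f(-1.5) ≈ 0.4724, f(-4/3) ≈ 0.5134, f(-7/6) ≈ 0.5580, f(-1) ≈ 0.6065.
T_6 = (Δx/2)·[f(x_0) + 2f(x_1) + ... + 2f(x_{5}) + f(x_6)].
Sum ≈ 0.4776.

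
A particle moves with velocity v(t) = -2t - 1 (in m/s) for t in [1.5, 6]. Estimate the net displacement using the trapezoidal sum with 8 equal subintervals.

Δt = (6 − 1.5)/8 = 0.5625.
v(1.5) = -4, v(2.0625) = -5.125, v(2.625) = -6.25, v(3.1875) = -7.375, v(3.75) = -8.5, v(4.3125) = -9.625, v(4.875) = -10.75, v(5.4375) = -11.875, v(6) = -13.
T_8 = (Δt/2)·[v(t_0) + 2v(t_1) + ... + 2v(t_{7}) + v(t_8)].
Sum = -38.25.

-38.25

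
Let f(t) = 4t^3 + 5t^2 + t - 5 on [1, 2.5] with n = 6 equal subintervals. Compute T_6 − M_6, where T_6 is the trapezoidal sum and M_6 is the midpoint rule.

T_6 = 57.96875.
M_6 = 57.359375.
T_6 − M_6 = 0.609375.

0.609375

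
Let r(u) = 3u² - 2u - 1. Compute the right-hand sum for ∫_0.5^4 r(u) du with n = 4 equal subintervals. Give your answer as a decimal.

63.57421875

Δu = (4 − 0.5)/4 = 0.875.
Right endpoints: 1.375, 2.25, 3.125, 4.
r(1.375) = 1.921875, r(2.25) = 9.6875, r(3.125) = 22.046875, r(4) = 39.
Sum = Δu · [r(1.375) + r(2.25) + r(3.125) + r(4)].
Sum = 63.57421875.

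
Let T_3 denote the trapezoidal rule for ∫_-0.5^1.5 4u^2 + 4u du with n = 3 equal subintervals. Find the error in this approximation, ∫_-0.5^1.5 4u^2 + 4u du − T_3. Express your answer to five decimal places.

-0.59259

Exact integral: ∫_-0.5^1.5 f(u) du ≈ 8.6666667.
T_3 ≈ 9.2592593.
Error ≈ 8.6666667 − 9.2592593 ≈ -0.59259.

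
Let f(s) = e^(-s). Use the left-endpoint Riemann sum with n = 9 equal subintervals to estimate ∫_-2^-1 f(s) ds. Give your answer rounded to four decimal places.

Δs = (-1 − (-2))/9 = 1/9.
Left endpoints: -2, -17/9, -16/9, -5/3, -14/9, -13/9, -4/3, -11/9, -10/9.
f(-2) ≈ 7.3891, f(-17/9) ≈ 6.6120, f(-16/9) ≈ 5.9167, f(-5/3) ≈ 5.2945, f(-14/9) ≈ 4.7377, f(-13/9) ≈ 4.2395, f(-4/3) ≈ 3.7937, f(-11/9) ≈ 3.3947, f(-10/9) ≈ 3.0377.
Sum = Δs · [f(-2) + f(-17/9) + f(-16/9) + ...].
Sum ≈ 4.9351.

4.9351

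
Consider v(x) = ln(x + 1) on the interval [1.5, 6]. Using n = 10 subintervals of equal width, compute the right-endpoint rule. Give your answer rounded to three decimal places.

7.058

Δx = (6 − 1.5)/10 = 0.45.
Right endpoints: 1.95, 2.4, 2.85, 3.3, 3.75, 4.2, 4.65, 5.1, 5.55, 6.
v(1.95) ≈ 1.082, v(2.4) ≈ 1.224, v(2.85) ≈ 1.348, v(3.3) ≈ 1.459, v(3.75) ≈ 1.558, v(4.2) ≈ 1.649, v(4.65) ≈ 1.732, v(5.1) ≈ 1.808, v(5.55) ≈ 1.879, v(6) ≈ 1.946.
Sum = Δx · [v(1.95) + v(2.4) + v(2.85) + ...].
Sum ≈ 7.058.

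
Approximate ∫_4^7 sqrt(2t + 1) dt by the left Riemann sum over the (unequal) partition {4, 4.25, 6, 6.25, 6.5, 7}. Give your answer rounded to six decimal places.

9.834637

Subinterval widths: 0.25, 1.75, 0.25, 0.25, 0.5.
Left endpoints: 4, 4.25, 6, 6.25, 6.5.
f(4) ≈ 3.000000, f(4.25) ≈ 3.082207, f(6) ≈ 3.605551, f(6.25) ≈ 3.674235, f(6.5) ≈ 3.741657.
Sum = Σ Δt_i · f(t_i).
Sum ≈ 9.834637.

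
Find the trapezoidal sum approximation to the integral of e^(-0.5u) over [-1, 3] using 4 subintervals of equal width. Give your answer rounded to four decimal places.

Δu = (3 − (-1))/4 = 1.
f(-1) ≈ 1.6487, f(0) ≈ 1.0000, f(1) ≈ 0.6065, f(2) ≈ 0.3679, f(3) ≈ 0.2231.
T_4 = (Δu/2)·[f(u_0) + 2f(u_1) + 2f(u_2) + 2f(u_3) + f(u_4)].
Sum ≈ 2.9103.

2.9103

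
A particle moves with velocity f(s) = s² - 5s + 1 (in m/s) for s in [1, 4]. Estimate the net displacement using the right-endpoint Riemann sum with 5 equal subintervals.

Δs = (4 − 1)/5 = 0.6.
Right endpoints: 1.6, 2.2, 2.8, 3.4, 4.
f(1.6) = -4.44, f(2.2) = -5.16, f(2.8) = -5.16, f(3.4) = -4.44, f(4) = -3.
Sum = Δs · [f(1.6) + f(2.2) + f(2.8) + f(3.4) + f(4)].
Sum = -13.32.

-13.32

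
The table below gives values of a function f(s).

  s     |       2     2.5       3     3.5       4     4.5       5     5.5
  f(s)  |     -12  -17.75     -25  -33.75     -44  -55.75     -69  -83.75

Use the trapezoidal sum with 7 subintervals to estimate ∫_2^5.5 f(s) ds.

Δs = 0.5.
T_7 = (0.5/2)·[(-12) + 2·(-17.75) + 2·(-25) + 2·(-33.75) + 2·(-44) + 2·(-55.75) + 2·(-69) + (-83.75)] = -146.5625.

-146.5625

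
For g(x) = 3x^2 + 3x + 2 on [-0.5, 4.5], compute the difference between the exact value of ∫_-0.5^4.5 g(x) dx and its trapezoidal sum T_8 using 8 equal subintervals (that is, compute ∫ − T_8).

-0.9765625

Exact integral: ∫_-0.5^4.5 g(x) dx = 131.25.
T_8 = 132.2265625.
Error = 131.25 − 132.2265625 = -0.9765625.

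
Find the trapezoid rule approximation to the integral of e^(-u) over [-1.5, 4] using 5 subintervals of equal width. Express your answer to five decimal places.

4.90461

Δu = (4 − (-1.5))/5 = 1.1.
f(-1.5) ≈ 4.48169, f(-0.4) ≈ 1.49182, f(0.7) ≈ 0.49659, f(1.8) ≈ 0.16530, f(2.9) ≈ 0.05502, f(4) ≈ 0.01832.
T_5 = (Δu/2)·[f(u_0) + 2f(u_1) + ... + 2f(u_{4}) + f(u_5)].
Sum ≈ 4.90461.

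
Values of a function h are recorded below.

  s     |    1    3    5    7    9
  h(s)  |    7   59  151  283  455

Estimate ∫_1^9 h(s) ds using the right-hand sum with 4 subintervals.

1896

Δs = 2.
Sum = 2·[59 + 151 + 283 + 455] = 1896.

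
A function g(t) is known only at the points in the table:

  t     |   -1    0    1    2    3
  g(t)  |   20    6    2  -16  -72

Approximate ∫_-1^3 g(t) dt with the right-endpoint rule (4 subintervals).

Δt = 1.
Sum = 1·[6 + 2 + (-16) + (-72)] = -80.

-80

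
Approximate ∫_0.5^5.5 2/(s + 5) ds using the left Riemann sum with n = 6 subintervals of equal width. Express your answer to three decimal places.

Δs = (5.5 − 0.5)/6 = 5/6.
Left endpoints: 0.5, 4/3, 13/6, 3, 23/6, 14/3.
f(0.5) = 4/11, f(4/3) = 6/19, f(13/6) = 12/43, f(3) = 0.25, f(23/6) = 12/53, f(14/3) = 6/29.
Sum = Δs · [f(0.5) + f(4/3) + f(13/6) + ...].
Sum ≈ 1.368.

1.368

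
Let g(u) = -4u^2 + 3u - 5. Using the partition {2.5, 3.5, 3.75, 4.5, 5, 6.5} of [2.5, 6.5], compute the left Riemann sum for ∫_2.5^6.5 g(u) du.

-242.125

Subinterval widths: 1, 0.25, 0.75, 0.5, 1.5.
Left endpoints: 2.5, 3.5, 3.75, 4.5, 5.
g(2.5) = -22.5, g(3.5) = -43.5, g(3.75) = -50, g(4.5) = -72.5, g(5) = -90.
Sum = Σ Δu_i · g(u_i).
Sum = -242.125.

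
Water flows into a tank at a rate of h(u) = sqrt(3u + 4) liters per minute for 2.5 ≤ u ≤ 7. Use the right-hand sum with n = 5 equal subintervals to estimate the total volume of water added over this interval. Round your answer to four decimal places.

Δu = (7 − 2.5)/5 = 0.9.
Right endpoints: 3.4, 4.3, 5.2, 6.1, 7.
h(3.4) ≈ 3.7683, h(4.3) ≈ 4.1110, h(5.2) ≈ 4.4272, h(6.1) ≈ 4.7223, h(7) ≈ 5.0000.
Sum = Δu · [h(3.4) + h(4.3) + h(5.2) + h(6.1) + h(7)].
Sum ≈ 19.8259.

19.8259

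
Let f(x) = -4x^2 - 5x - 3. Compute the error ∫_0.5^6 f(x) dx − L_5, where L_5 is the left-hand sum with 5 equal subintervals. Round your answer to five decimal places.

-89.33833

Exact integral: ∫_0.5^6 f(x) dx ≈ -393.7083333.
L_5 = -304.37.
Error ≈ -393.7083333 − (-304.37) ≈ -89.33833.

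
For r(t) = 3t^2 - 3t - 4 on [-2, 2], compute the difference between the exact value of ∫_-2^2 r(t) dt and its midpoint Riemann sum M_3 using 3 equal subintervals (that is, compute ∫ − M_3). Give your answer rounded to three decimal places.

Exact integral: ∫_-2^2 r(t) dt = 0.
M_3 ≈ -1.77778.
Error ≈ 0 − (-1.77778) ≈ 1.778.

1.778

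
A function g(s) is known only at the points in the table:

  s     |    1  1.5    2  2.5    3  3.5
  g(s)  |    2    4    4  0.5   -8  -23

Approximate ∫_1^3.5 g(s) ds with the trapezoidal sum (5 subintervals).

-5

Δs = 0.5.
T_5 = (0.5/2)·[2 + 2·4 + 2·4 + 2·0.5 + 2·(-8) + (-23)] = -5.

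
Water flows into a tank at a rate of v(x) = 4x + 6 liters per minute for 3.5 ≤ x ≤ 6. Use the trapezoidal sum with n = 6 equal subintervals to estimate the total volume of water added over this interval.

62.5

Δx = (6 − 3.5)/6 = 5/12.
v(3.5) = 20, v(47/12) = 65/3, v(13/3) = 70/3, v(4.75) = 25, v(31/6) = 80/3, v(67/12) = 85/3, v(6) = 30.
T_6 = (Δx/2)·[v(x_0) + 2v(x_1) + ... + 2v(x_{5}) + v(x_6)].
Sum = 62.5.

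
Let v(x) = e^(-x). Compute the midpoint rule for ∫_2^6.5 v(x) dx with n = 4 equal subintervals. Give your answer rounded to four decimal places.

0.1270

Δx = (6.5 − 2)/4 = 1.125.
Midpoints: 2.5625, 3.6875, 4.8125, 5.9375.
v(2.5625) ≈ 0.0771, v(3.6875) ≈ 0.0250, v(4.8125) ≈ 0.0081, v(5.9375) ≈ 0.0026.
Sum = Δx · [v(2.5625) + v(3.6875) + v(4.8125) + v(5.9375)].
Sum ≈ 0.1270.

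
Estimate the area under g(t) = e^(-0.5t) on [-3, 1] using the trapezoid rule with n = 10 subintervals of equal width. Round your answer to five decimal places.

Δt = (1 − (-3))/10 = 0.4.
g(-3) ≈ 4.48169, g(-2.6) ≈ 3.66930, g(-2.2) ≈ 3.00417, g(-1.8) ≈ 2.45960, g(-1.4) ≈ 2.01375, g(-1) ≈ 1.64872, g(-0.6) ≈ 1.34986, g(-0.2) ≈ 1.10517, g(0.2) ≈ 0.90484, g(0.6) ≈ 0.74082, g(1) ≈ 0.60653.
T_10 = (Δt/2)·[g(t_0) + 2g(t_1) + ... + 2g(t_{9}) + g(t_10)].
Sum ≈ 7.77613.

7.77613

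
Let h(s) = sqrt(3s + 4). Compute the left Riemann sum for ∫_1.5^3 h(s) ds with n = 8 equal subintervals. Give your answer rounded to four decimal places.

Δs = (3 − 1.5)/8 = 0.1875.
Left endpoints: 1.5, 1.6875, 1.875, 2.0625, 2.25, 2.4375, 2.625, 2.8125.
h(1.5) ≈ 2.9155, h(1.6875) ≈ 3.0104, h(1.875) ≈ 3.1024, h(2.0625) ≈ 3.1918, h(2.25) ≈ 3.2787, h(2.4375) ≈ 3.3634, h(2.625) ≈ 3.4460, h(2.8125) ≈ 3.5267.
Sum = Δs · [h(1.5) + h(1.6875) + h(1.875) + ...].
Sum ≈ 4.8440.

4.8440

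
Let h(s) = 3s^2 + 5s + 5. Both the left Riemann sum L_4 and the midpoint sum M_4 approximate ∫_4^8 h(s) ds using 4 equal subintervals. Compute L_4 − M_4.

L_4 = 508.
M_4 = 587.
L_4 − M_4 = -79.

-79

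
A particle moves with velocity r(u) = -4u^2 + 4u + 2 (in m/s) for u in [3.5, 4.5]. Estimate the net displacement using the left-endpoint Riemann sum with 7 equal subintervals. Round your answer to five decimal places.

-44.34694

Δu = (4.5 − 3.5)/7 = 1/7.
Left endpoints: 3.5, 51/14, 53/14, 55/14, 57/14, 59/14, 61/14.
r(3.5) = -33, r(51/14) = -1789/49, r(53/14) = -1969/49, r(55/14) = -2157/49, r(57/14) = -2353/49, r(59/14) = -2557/49, r(61/14) = -2769/49.
Sum = Δu · [r(3.5) + r(51/14) + r(53/14) + ...].
Sum ≈ -44.34694.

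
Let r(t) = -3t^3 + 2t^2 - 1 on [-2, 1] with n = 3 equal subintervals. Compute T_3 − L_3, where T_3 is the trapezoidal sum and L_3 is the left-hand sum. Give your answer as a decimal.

T_3 = 17.5.
L_3 = 34.
T_3 − L_3 = -16.5.

-16.5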